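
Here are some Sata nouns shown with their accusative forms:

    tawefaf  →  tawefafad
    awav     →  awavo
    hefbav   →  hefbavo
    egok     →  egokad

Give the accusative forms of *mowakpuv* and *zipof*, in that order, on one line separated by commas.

The suffix is conditioned by the final consonant: -ad when the stem ends in a voiceless consonant (*tawefaf*, *egok*); -o when the stem ends in a voiced consonant (*awav*, *hefbav*).
Since the final consonant of *mowakpuv* is /v/ (voiced), it takes -o, giving *mowakpuvo*.
*zipof*: final consonant = /f/, voiceless → -ad → *zipofad*.

mowakpuvo, zipofad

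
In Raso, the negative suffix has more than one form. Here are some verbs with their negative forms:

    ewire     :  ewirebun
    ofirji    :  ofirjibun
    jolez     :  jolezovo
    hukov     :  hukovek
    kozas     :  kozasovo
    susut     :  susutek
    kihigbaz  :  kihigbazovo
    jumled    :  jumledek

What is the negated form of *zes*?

Looking at the final sound of each stem: -ovo when the stem ends in a sibilant (*jolez*, *kozas*, *kihigbaz*); -ek when the stem ends in a non-sibilant consonant (*hukov*, *susut*, *jumled*); -bun when the stem ends in a vowel (*ewire*, *ofirji*).
*zes*: final sound = /s/, a sibilant → -ovo → *zesovo*.

zesovo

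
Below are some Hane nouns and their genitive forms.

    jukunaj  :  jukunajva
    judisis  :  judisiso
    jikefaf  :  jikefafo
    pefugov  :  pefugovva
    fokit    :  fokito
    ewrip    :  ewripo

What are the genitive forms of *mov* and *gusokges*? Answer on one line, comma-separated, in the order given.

Looking at the final consonant of each stem: -o when the stem ends in a voiceless consonant (*judisis*, *jikefaf*, *fokit*, *ewrip*); -va when the stem ends in a voiced consonant (*jukunaj*, *pefugov*).
The final consonant of *mov* is /v/, which is voiced, so the suffix is -va, giving *movva*.
The final consonant of *gusokges* is /s/, which is voiceless, so the suffix is -o, giving *gusokgeso*.

movva, gusokgeso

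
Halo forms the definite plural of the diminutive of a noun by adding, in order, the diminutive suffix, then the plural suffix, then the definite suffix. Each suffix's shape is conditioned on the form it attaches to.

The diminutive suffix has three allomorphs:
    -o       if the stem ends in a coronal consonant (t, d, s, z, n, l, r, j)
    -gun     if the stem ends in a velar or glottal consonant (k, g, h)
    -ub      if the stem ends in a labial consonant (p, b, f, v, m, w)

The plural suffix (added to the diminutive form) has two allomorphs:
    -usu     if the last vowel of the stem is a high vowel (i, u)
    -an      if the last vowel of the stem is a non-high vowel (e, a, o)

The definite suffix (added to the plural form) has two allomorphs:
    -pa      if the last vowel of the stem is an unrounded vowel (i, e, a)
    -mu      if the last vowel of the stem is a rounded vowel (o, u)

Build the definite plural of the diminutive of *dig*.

*dig* — final consonant /g/ (velar/glottal) → -gun → *diggun*.
The diminutive form *diggun* — last vowel /u/ (a high vowel) → -usu → *diggunusu*.
Since the last vowel of the plural form *diggunusu* is /u/ (a rounded vowel), it takes -mu, giving *diggunusumu*.

diggunusumu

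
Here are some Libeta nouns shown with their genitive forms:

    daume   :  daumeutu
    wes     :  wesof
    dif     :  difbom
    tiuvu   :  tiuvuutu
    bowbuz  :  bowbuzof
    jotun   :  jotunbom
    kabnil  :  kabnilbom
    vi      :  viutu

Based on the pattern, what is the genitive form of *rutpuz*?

Looking at the final sound of each stem: -of when the stem ends in a sibilant (*wes*, *bowbuz*); -bom when the stem ends in a non-sibilant consonant (*dif*, *jotun*, *kabnil*); -utu when the stem ends in a vowel (*daume*, *tiuvu*, *vi*).
*rutpuz* — final sound /z/ (a sibilant) → -of → *rutpuzof*.

rutpuzof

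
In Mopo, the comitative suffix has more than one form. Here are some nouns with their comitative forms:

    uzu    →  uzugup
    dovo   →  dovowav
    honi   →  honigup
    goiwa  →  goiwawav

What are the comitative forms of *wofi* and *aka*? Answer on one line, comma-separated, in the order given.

wofigup, akawav

The suffix is conditioned by the last vowel: -gup when the last vowel of the stem is a high vowel (*uzu*, *honi*); -wav when the last vowel of the stem is a non-high vowel (*dovo*, *goiwa*).
*wofi*: last vowel = /i/, a high vowel → -gup → *wofigup*.
*aka*: last vowel = /a/, a non-high vowel → -wav → *akawav*.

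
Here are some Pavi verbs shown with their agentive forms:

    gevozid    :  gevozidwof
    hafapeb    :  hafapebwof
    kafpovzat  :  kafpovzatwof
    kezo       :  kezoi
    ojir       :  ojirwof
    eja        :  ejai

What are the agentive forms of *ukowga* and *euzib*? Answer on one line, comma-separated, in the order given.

ukowgai, euzibwof

The alternation tracks the final sound of the stem — -wof when the stem ends in a consonant (*gevozid*, *hafapeb*, *kafpovzat*, *ojir*); -i when the stem ends in a vowel (*kezo*, *eja*).
*ukowga*: final sound = /a/, a vowel → -i → *ukowgai*.
Since the final sound of *euzib* is /b/ (a consonant), it takes -wof, giving *euzibwof*.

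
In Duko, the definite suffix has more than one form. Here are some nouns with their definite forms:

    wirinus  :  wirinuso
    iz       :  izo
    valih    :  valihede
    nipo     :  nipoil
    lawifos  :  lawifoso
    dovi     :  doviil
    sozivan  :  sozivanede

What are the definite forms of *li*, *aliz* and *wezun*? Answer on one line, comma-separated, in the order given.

liil, alizo, wezunede

The pattern is sibilance of the final sound: -o when the stem ends in a sibilant (*wirinus*, *iz*, *lawifos*); -ede when the stem ends in a non-sibilant consonant (*valih*, *sozivan*); -il when the stem ends in a vowel (*nipo*, *dovi*).
*li* — final sound /i/ (a vowel) → -il → *liil*.
Since the final sound of *aliz* is /z/ (a sibilant), it takes -o, giving *alizo*.
*wezun* — final sound /n/ (a non-sibilant consonant) → -ede → *wezunede*.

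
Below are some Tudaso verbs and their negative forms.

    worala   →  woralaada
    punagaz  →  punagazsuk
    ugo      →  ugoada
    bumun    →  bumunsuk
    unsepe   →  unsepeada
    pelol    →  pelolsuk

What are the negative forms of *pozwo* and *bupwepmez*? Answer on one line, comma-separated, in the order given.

Looking at the final sound of each stem: -suk when the stem ends in a consonant (*punagaz*, *bumun*, *pelol*); -ada when the stem ends in a vowel (*worala*, *ugo*, *unsepe*).
Since the final sound of *pozwo* is /o/ (a vowel), it takes -ada, giving *pozwoada*.
The final sound of *bupwepmez* is /z/, which is a consonant, so the suffix is -suk, giving *bupwepmezsuk*.

pozwoada, bupwepmezsuk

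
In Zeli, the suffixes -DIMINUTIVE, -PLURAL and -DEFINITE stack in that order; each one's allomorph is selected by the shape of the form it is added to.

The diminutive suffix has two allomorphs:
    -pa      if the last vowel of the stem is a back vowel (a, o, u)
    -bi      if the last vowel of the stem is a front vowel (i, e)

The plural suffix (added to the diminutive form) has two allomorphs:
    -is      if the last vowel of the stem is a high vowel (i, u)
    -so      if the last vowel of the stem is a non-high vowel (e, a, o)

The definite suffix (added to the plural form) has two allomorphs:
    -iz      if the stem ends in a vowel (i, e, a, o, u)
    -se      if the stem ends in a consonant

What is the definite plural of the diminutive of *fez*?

*fez* — last vowel /e/ (a front vowel) → -bi → *fezbi*.
Since the last vowel of the diminutive form *fezbi* is /i/ (a high vowel), it takes -is, giving *fezbiis*.
The plural form *fezbiis* — final sound /s/ (a consonant) → -se → *fezbiisse*.

fezbiisse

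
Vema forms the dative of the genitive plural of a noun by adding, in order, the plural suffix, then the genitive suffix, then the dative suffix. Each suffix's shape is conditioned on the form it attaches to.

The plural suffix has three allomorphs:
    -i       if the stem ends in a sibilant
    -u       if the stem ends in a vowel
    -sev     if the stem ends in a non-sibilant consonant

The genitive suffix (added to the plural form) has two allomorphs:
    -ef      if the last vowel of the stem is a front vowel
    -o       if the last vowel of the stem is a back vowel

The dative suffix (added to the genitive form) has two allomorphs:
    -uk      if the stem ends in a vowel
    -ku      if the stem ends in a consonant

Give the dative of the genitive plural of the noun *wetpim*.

*wetpim*: final sound = /m/, a non-sibilant consonant → -sev → *wetpimsev*.
Since the last vowel of the plural form *wetpimsev* is /e/ (a front vowel), it takes -ef, giving *wetpimsevef*.
Since the final sound of the genitive form *wetpimsevef* is /f/ (a consonant), it takes -ku, giving *wetpimsevefku*.

wetpimsevefku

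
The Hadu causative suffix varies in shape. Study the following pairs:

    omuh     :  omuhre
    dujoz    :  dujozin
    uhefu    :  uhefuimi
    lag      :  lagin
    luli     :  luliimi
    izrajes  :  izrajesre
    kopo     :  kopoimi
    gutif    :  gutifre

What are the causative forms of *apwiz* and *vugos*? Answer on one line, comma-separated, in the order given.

The pattern is voicing of the final sound: -re when the stem ends in a voiceless consonant (*omuh*, *izrajes*, *gutif*); -in when the stem ends in a voiced consonant (*dujoz*, *lag*); -imi when the stem ends in a vowel (*uhefu*, *luli*, *kopo*).
*apwiz*: final sound = /z/, a voiced consonant → -in → *apwizin*.
*vugos*: final sound = /s/, a voiceless consonant → -re → *vugosre*.

apwizin, vugosre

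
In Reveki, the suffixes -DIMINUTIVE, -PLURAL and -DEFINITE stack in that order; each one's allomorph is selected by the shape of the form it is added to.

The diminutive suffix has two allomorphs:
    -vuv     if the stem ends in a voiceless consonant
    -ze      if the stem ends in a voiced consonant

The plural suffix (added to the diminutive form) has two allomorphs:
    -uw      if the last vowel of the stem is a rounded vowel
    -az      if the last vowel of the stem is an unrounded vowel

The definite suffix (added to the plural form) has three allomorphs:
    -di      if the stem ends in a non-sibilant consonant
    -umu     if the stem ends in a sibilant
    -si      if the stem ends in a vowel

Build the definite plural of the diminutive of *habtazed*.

habtazedzeazumu

The final consonant of *habtazed* is /d/, which is voiced, so the diminutive suffix is -ze, giving *habtazedze*.
The diminutive form *habtazedze*: last vowel = /e/, an unrounded vowel → -az → *habtazedzeaz*.
The final sound of the plural form *habtazedzeaz* is /z/, which is a sibilant, so the definite suffix is -umu, giving *habtazedzeazumu*.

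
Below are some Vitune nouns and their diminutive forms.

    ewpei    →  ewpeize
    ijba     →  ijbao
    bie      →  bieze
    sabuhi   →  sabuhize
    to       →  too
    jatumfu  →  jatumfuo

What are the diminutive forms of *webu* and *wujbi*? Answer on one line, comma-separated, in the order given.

The pattern is front/back vowel harmony: -ze when the last vowel of the stem is a front vowel (*ewpei*, *bie*, *sabuhi*); -o when the last vowel of the stem is a back vowel (*ijba*, *to*, *jatumfu*).
The last vowel of *webu* is /u/, which is a back vowel, so the suffix is -o, giving *webuo*.
The last vowel of *wujbi* is /i/, which is a front vowel, so the suffix is -ze, giving *wujbize*.

webuo, wujbize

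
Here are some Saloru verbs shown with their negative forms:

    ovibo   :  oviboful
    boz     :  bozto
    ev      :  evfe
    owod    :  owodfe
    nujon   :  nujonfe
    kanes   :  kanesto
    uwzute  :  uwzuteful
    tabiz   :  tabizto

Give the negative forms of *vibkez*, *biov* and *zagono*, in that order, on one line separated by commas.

vibkezto, biovfe, zagonoful

The pattern is sibilance of the final sound: -to when the stem ends in a sibilant (*boz*, *kanes*, *tabiz*); -fe when the stem ends in a non-sibilant consonant (*ev*, *owod*, *nujon*); -ful when the stem ends in a vowel (*ovibo*, *uwzute*).
The final sound of *vibkez* is /z/, which is a sibilant, so the suffix is -to, giving *vibkezto*.
*biov*: final sound = /v/, a non-sibilant consonant → -fe → *biovfe*.
*zagono* — final sound /o/ (a vowel) → -ful → *zagonoful*.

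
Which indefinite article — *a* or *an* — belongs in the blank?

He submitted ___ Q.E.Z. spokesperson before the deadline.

a

The indefinite article is chosen by the initial *sound* of the following word, not its spelling.
The initialism *Q.E.Z.* is read letter by letter; the first letter, Q, is pronounced /kjuː/, which begins with a consonant sound.
So the article is *a*: He submitted a Q.E.Z. spokesperson before the deadline.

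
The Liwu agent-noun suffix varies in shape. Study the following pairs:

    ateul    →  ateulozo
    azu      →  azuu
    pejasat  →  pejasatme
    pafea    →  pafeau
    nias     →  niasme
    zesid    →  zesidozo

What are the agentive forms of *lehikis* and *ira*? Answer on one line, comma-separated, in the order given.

lehikisme, irau

The suffix is conditioned by the final sound: -me when the stem ends in a voiceless consonant (*pejasat*, *nias*); -ozo when the stem ends in a voiced consonant (*ateul*, *zesid*); -u when the stem ends in a vowel (*azu*, *pafea*).
The final sound of *lehikis* is /s/, which is a voiceless consonant, so the suffix is -me, giving *lehikisme*.
*ira* — final sound /a/ (a vowel) → -u → *irau*.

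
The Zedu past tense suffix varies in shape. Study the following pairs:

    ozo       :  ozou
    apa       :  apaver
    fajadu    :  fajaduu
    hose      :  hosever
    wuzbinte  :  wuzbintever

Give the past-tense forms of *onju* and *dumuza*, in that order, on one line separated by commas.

The suffix is conditioned by the last vowel: -u when the last vowel of the stem is a rounded vowel (*ozo*, *fajadu*); -ver when the last vowel of the stem is an unrounded vowel (*apa*, *hose*, *wuzbinte*).
*onju*: last vowel = /u/, a rounded vowel → -u → *onjuu*.
The last vowel of *dumuza* is /a/, which is an unrounded vowel, so the suffix is -ver, giving *dumuzaver*.

onjuu, dumuzaver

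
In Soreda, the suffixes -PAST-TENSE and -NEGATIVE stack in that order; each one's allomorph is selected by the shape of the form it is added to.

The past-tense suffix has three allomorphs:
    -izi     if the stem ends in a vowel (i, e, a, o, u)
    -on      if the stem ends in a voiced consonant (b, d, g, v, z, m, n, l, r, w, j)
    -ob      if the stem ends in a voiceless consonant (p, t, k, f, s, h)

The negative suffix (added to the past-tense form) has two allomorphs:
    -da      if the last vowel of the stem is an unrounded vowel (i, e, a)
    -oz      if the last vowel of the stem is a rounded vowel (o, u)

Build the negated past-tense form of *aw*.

awonoz

The final sound of *aw* is /w/, which is a voiced consonant, so the past-tense suffix is -on, giving *awon*.
The past-tense form *awon*: last vowel = /o/, a rounded vowel → -oz → *awonoz*.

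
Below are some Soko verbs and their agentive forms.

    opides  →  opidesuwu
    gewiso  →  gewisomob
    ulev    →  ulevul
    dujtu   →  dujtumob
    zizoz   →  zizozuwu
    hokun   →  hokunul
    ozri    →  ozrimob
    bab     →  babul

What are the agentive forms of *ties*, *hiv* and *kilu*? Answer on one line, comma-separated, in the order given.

The alternation tracks the final sound of the stem — -uwu when the stem ends in a sibilant (*opides*, *zizoz*); -ul when the stem ends in a non-sibilant consonant (*ulev*, *hokun*, *bab*); -mob when the stem ends in a vowel (*gewiso*, *dujtu*, *ozri*).
*ties*: final sound = /s/, a sibilant → -uwu → *tiesuwu*.
*hiv* — final sound /v/ (a non-sibilant consonant) → -ul → *hivul*.
*kilu* — final sound /u/ (a vowel) → -mob → *kilumob*.

tiesuwu, hivul, kilumob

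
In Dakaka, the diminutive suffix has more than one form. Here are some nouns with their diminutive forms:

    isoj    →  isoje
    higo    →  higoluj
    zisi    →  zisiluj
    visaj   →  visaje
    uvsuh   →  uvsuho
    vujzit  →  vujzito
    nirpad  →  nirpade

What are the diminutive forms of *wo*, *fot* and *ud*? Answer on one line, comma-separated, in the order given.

woluj, foto, ude

The alternation tracks the final sound of the stem — -o when the stem ends in a voiceless consonant (*uvsuh*, *vujzit*); -e when the stem ends in a voiced consonant (*isoj*, *visaj*, *nirpad*); -luj when the stem ends in a vowel (*higo*, *zisi*).
*wo* — final sound /o/ (a vowel) → -luj → *woluj*.
The final sound of *fot* is /t/, which is a voiceless consonant, so the suffix is -o, giving *foto*.
*ud* — final sound /d/ (a voiced consonant) → -e → *ude*.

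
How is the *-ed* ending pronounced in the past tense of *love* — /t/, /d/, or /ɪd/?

The stem *love* ends in a voiced sound other than /d/.
The -ed suffix is realized as /ɪd/ after /t, d/; as /t/ after other voiceless consonants; and as /d/ after other voiced sounds.
So -ed on *love* is pronounced /d/.

/d/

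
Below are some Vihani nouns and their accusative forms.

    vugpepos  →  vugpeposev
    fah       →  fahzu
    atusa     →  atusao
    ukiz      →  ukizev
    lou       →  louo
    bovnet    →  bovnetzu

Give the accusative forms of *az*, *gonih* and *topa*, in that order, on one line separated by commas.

The pattern is sibilance of the final sound: -ev when the stem ends in a sibilant (*vugpepos*, *ukiz*); -zu when the stem ends in a non-sibilant consonant (*fah*, *bovnet*); -o when the stem ends in a vowel (*atusa*, *lou*).
The final sound of *az* is /z/, which is a sibilant, so the suffix is -ev, giving *azev*.
*gonih* — final sound /h/ (a non-sibilant consonant) → -zu → *gonihzu*.
*topa*: final sound = /a/, a vowel → -o → *topao*.

azev, gonihzu, topao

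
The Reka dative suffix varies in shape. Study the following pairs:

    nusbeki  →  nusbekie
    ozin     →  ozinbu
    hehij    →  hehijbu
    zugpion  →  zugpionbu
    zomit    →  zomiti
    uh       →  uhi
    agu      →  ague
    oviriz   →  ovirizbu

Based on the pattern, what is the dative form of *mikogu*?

mikogue

The alternation tracks the final sound of the stem — -i when the stem ends in a voiceless consonant (*zomit*, *uh*); -bu when the stem ends in a voiced consonant (*ozin*, *hehij*, *zugpion*, *oviriz*); -e when the stem ends in a vowel (*nusbeki*, *agu*).
The final sound of *mikogu* is /u/, which is a vowel, so the suffix is -e, giving *mikogue*.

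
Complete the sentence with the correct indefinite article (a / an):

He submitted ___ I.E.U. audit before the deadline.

The indefinite article is chosen by the initial *sound* of the following word, not its spelling.
The initialism *I.E.U.* is read letter by letter; the first letter, I, is pronounced /aɪ/, which begins with a vowel sound.
So the article is *an*: He submitted an I.E.U. audit before the deadline.

an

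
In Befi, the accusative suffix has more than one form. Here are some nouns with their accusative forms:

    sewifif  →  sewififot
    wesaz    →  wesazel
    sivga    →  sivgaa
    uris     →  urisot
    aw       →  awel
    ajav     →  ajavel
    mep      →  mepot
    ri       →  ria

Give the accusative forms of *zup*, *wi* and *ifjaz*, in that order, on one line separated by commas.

Looking at the final sound of each stem: -ot when the stem ends in a voiceless consonant (*sewifif*, *uris*, *mep*); -el when the stem ends in a voiced consonant (*wesaz*, *aw*, *ajav*); -a when the stem ends in a vowel (*sivga*, *ri*).
Since the final sound of *zup* is /p/ (a voiceless consonant), it takes -ot, giving *zupot*.
The final sound of *wi* is /i/, which is a vowel, so the suffix is -a, giving *wia*.
Since the final sound of *ifjaz* is /z/ (a voiced consonant), it takes -el, giving *ifjazel*.

zupot, wia, ifjazel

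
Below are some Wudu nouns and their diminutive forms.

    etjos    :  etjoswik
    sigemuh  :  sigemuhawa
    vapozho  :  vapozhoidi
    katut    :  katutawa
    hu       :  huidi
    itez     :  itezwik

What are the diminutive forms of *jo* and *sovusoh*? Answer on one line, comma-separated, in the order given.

The suffix is conditioned by the final sound: -wik when the stem ends in a sibilant (*etjos*, *itez*); -awa when the stem ends in a non-sibilant consonant (*sigemuh*, *katut*); -idi when the stem ends in a vowel (*vapozho*, *hu*).
*jo* — final sound /o/ (a vowel) → -idi → *joidi*.
*sovusoh*: final sound = /h/, a non-sibilant consonant → -awa → *sovusohawa*.

joidi, sovusohawa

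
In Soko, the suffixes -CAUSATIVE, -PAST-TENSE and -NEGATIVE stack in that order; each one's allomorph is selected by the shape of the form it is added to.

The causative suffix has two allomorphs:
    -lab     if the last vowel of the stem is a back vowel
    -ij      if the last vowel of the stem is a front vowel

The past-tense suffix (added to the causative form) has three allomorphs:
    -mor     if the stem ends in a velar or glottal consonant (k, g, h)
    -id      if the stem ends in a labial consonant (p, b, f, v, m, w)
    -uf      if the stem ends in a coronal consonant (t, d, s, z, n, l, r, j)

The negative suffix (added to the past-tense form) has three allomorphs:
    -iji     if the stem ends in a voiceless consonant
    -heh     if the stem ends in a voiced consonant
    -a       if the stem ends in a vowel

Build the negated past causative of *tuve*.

tuveijufiji

*tuve*: last vowel = /e/, a front vowel → -ij → *tuveij*.
The final consonant of the causative form *tuveij* is /j/, which is coronal, so the past-tense suffix is -uf, giving *tuveijuf*.
The final sound of the past-tense form *tuveijuf* is /f/, which is a voiceless consonant, so the negative suffix is -iji, giving *tuveijufiji*.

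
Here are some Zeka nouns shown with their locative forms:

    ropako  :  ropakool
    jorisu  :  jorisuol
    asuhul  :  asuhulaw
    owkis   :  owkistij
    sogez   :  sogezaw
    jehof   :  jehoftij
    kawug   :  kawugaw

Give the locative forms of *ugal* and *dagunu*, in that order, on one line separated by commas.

ugalaw, dagunuol

The alternation tracks the final sound of the stem — -tij when the stem ends in a voiceless consonant (*owkis*, *jehof*); -aw when the stem ends in a voiced consonant (*asuhul*, *sogez*, *kawug*); -ol when the stem ends in a vowel (*ropako*, *jorisu*).
Since the final sound of *ugal* is /l/ (a voiced consonant), it takes -aw, giving *ugalaw*.
*dagunu* — final sound /u/ (a vowel) → -ol → *dagunuol*.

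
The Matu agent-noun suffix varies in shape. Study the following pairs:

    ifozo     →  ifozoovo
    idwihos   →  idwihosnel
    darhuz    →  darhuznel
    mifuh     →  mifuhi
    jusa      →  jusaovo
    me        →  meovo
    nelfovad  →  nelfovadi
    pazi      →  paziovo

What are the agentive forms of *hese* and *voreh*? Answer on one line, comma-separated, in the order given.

The pattern is sibilance of the final sound: -nel when the stem ends in a sibilant (*idwihos*, *darhuz*); -i when the stem ends in a non-sibilant consonant (*mifuh*, *nelfovad*); -ovo when the stem ends in a vowel (*ifozo*, *jusa*, *me*, *pazi*).
Since the final sound of *hese* is /e/ (a vowel), it takes -ovo, giving *heseovo*.
The final sound of *voreh* is /h/, which is a non-sibilant consonant, so the suffix is -i, giving *vorehi*.

heseovo, vorehi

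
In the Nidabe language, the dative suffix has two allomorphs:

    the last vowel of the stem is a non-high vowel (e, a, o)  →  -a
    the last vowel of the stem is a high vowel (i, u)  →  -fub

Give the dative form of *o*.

The last vowel of *o* is /o/, which is a non-high vowel, so the suffix is -a, giving *oa*.

oa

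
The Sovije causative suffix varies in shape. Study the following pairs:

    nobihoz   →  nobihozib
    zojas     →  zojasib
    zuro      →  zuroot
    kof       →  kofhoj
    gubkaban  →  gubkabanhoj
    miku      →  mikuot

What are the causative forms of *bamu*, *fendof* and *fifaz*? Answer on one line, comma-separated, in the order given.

bamuot, fendofhoj, fifazib

Looking at the final sound of each stem: -ib when the stem ends in a sibilant (*nobihoz*, *zojas*); -hoj when the stem ends in a non-sibilant consonant (*kof*, *gubkaban*); -ot when the stem ends in a vowel (*zuro*, *miku*).
Since the final sound of *bamu* is /u/ (a vowel), it takes -ot, giving *bamuot*.
*fendof*: final sound = /f/, a non-sibilant consonant → -hoj → *fendofhoj*.
The final sound of *fifaz* is /z/, which is a sibilant, so the suffix is -ib, giving *fifazib*.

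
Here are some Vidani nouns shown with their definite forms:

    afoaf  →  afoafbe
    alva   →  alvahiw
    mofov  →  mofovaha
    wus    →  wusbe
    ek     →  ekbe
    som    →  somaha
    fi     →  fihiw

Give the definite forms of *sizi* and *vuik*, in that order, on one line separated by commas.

sizihiw, vuikbe

The pattern is voicing of the final sound: -be when the stem ends in a voiceless consonant (*afoaf*, *wus*, *ek*); -aha when the stem ends in a voiced consonant (*mofov*, *som*); -hiw when the stem ends in a vowel (*alva*, *fi*).
The final sound of *sizi* is /i/, which is a vowel, so the suffix is -hiw, giving *sizihiw*.
Since the final sound of *vuik* is /k/ (a voiceless consonant), it takes -be, giving *vuikbe*.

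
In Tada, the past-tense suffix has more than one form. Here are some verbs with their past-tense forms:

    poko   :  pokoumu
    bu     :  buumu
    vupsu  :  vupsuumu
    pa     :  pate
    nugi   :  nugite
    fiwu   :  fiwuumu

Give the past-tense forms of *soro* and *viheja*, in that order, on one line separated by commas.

soroumu, vihejate

The pattern is rounding harmony: -umu when the last vowel of the stem is a rounded vowel (*poko*, *bu*, *vupsu*, *fiwu*); -te when the last vowel of the stem is an unrounded vowel (*pa*, *nugi*).
The last vowel of *soro* is /o/, which is a rounded vowel, so the suffix is -umu, giving *soroumu*.
*viheja*: last vowel = /a/, an unrounded vowel → -te → *vihejate*.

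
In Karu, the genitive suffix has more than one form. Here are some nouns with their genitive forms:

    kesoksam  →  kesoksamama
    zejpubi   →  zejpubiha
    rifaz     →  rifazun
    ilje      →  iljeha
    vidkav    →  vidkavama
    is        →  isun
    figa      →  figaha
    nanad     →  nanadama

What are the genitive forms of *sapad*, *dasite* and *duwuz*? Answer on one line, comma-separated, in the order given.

sapadama, dasiteha, duwuzun

Looking at the final sound of each stem: -un when the stem ends in a sibilant (*rifaz*, *is*); -ama when the stem ends in a non-sibilant consonant (*kesoksam*, *vidkav*, *nanad*); -ha when the stem ends in a vowel (*zejpubi*, *ilje*, *figa*).
Since the final sound of *sapad* is /d/ (a non-sibilant consonant), it takes -ama, giving *sapadama*.
The final sound of *dasite* is /e/, which is a vowel, so the suffix is -ha, giving *dasiteha*.
*duwuz*: final sound = /z/, a sibilant → -un → *duwuzun*.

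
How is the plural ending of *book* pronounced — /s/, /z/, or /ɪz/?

The stem *book* ends in a voiceless non-sibilant consonant.
The plural suffix surfaces as /ɪz/ after sibilants, /s/ after other voiceless consonants, and /z/ after other voiced sounds.
So the plural -s on *book* is pronounced /s/.

/s/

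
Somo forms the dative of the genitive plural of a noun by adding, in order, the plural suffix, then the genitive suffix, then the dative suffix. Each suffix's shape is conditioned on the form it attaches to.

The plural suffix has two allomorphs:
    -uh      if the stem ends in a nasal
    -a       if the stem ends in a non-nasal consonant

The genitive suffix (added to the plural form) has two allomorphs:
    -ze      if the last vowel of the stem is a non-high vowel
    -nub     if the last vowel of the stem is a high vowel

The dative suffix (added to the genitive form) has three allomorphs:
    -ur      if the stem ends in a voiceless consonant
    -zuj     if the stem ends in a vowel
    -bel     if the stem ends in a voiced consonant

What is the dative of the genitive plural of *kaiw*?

kaiwazezuj

The final consonant of *kaiw* is /w/, which is non-nasal, so the plural suffix is -a, giving *kaiwa*.
The plural form *kaiwa*: last vowel = /a/, a non-high vowel → -ze → *kaiwaze*.
The genitive form *kaiwaze*: final sound = /e/, a vowel → -zuj → *kaiwazezuj*.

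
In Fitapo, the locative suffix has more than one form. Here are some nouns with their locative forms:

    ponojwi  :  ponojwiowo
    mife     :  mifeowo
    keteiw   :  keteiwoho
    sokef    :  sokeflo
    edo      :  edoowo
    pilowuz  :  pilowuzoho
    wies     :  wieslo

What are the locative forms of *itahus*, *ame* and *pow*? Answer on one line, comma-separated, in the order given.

Looking at the final sound of each stem: -lo when the stem ends in a voiceless consonant (*sokef*, *wies*); -oho when the stem ends in a voiced consonant (*keteiw*, *pilowuz*); -owo when the stem ends in a vowel (*ponojwi*, *mife*, *edo*).
Since the final sound of *itahus* is /s/ (a voiceless consonant), it takes -lo, giving *itahuslo*.
*ame* — final sound /e/ (a vowel) → -owo → *ameowo*.
*pow*: final sound = /w/, a voiced consonant → -oho → *powoho*.

itahuslo, ameowo, powoho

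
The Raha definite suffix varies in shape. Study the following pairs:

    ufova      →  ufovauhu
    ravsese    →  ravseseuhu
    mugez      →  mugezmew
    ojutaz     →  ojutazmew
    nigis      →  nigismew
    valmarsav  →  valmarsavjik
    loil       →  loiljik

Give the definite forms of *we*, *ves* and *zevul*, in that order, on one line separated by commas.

The suffix is conditioned by the final sound: -mew when the stem ends in a sibilant (*mugez*, *ojutaz*, *nigis*); -jik when the stem ends in a non-sibilant consonant (*valmarsav*, *loil*); -uhu when the stem ends in a vowel (*ufova*, *ravsese*).
*we*: final sound = /e/, a vowel → -uhu → *weuhu*.
The final sound of *ves* is /s/, which is a sibilant, so the suffix is -mew, giving *vesmew*.
The final sound of *zevul* is /l/, which is a non-sibilant consonant, so the suffix is -jik, giving *zevuljik*.

weuhu, vesmew, zevuljik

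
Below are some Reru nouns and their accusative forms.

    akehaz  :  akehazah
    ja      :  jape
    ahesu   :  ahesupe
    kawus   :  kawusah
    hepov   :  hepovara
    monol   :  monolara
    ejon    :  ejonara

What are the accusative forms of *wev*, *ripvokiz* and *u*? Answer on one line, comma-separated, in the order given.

wevara, ripvokizah, upe

The alternation tracks the final sound of the stem — -ah when the stem ends in a sibilant (*akehaz*, *kawus*); -ara when the stem ends in a non-sibilant consonant (*hepov*, *monol*, *ejon*); -pe when the stem ends in a vowel (*ja*, *ahesu*).
*wev*: final sound = /v/, a non-sibilant consonant → -ara → *wevara*.
Since the final sound of *ripvokiz* is /z/ (a sibilant), it takes -ah, giving *ripvokizah*.
Since the final sound of *u* is /u/ (a vowel), it takes -pe, giving *upe*.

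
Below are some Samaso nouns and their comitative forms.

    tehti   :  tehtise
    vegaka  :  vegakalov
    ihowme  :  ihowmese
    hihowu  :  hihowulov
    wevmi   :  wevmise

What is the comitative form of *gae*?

Looking at the last vowel of each stem: -se when the last vowel of the stem is a front vowel (*tehti*, *ihowme*, *wevmi*); -lov when the last vowel of the stem is a back vowel (*vegaka*, *hihowu*).
Since the last vowel of *gae* is /e/ (a front vowel), it takes -se, giving *gaese*.

gaese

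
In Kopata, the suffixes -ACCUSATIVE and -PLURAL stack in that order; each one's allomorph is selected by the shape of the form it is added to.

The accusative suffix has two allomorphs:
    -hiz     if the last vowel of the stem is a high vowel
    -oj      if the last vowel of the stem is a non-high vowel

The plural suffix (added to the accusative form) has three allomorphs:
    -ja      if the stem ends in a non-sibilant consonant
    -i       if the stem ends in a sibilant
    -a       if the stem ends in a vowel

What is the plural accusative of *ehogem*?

ehogemojja

The last vowel of *ehogem* is /e/, which is a non-high vowel, so the accusative suffix is -oj, giving *ehogemoj*.
The final sound of the accusative form *ehogemoj* is /j/, which is a non-sibilant consonant, so the plural suffix is -ja, giving *ehogemojja*.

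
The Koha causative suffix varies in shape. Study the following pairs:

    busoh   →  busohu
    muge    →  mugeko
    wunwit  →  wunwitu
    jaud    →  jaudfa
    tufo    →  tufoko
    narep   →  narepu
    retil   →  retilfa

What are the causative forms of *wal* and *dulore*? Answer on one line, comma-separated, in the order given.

The pattern is voicing of the final sound: -u when the stem ends in a voiceless consonant (*busoh*, *wunwit*, *narep*); -fa when the stem ends in a voiced consonant (*jaud*, *retil*); -ko when the stem ends in a vowel (*muge*, *tufo*).
*wal* — final sound /l/ (a voiced consonant) → -fa → *walfa*.
*dulore*: final sound = /e/, a vowel → -ko → *duloreko*.

walfa, duloreko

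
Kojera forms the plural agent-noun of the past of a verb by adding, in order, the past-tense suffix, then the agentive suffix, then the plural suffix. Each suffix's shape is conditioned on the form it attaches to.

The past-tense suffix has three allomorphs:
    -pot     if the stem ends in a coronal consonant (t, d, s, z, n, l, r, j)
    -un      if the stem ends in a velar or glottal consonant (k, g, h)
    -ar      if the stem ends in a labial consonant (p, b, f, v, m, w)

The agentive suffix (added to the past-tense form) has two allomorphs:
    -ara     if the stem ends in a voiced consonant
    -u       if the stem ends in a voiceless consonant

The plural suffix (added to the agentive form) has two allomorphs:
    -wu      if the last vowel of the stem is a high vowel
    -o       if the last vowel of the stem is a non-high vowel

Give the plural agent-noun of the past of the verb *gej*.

The final consonant of *gej* is /j/, which is coronal, so the past-tense suffix is -pot, giving *gejpot*.
Since the final consonant of the past-tense form *gejpot* is /t/ (voiceless), it takes -u, giving *gejpotu*.
The last vowel of the agentive form *gejpotu* is /u/, which is a high vowel, so the plural suffix is -wu, giving *gejpotuwu*.

gejpotuwu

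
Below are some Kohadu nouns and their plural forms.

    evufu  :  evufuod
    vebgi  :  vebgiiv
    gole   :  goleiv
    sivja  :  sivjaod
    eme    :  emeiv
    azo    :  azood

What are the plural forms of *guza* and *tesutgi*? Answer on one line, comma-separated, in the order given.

The pattern is front/back vowel harmony: -iv when the last vowel of the stem is a front vowel (*vebgi*, *gole*, *eme*); -od when the last vowel of the stem is a back vowel (*evufu*, *sivja*, *azo*).
Since the last vowel of *guza* is /a/ (a back vowel), it takes -od, giving *guzaod*.
*tesutgi* — last vowel /i/ (a front vowel) → -iv → *tesutgiiv*.

guzaod, tesutgiiv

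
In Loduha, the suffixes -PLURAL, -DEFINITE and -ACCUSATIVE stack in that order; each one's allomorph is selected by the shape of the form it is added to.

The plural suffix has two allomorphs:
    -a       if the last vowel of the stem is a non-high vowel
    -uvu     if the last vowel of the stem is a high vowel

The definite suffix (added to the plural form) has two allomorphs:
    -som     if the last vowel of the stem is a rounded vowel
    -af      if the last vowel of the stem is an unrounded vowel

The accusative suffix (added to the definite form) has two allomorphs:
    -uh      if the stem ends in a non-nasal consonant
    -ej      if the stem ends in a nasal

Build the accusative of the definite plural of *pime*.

*pime* — last vowel /e/ (a non-high vowel) → -a → *pimea*.
The last vowel of the plural form *pimea* is /a/, which is an unrounded vowel, so the definite suffix is -af, giving *pimeaaf*.
The definite form *pimeaaf* — final consonant /f/ (non-nasal) → -uh → *pimeaafuh*.

pimeaafuh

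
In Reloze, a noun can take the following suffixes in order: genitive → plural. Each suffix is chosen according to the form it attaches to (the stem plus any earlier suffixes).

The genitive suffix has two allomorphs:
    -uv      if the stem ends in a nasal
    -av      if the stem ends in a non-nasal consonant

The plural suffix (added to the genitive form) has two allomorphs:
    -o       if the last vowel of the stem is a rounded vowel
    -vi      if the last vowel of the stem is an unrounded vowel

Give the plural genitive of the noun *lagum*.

The final consonant of *lagum* is /m/, which is a nasal, so the genitive suffix is -uv, giving *lagumuv*.
Since the last vowel of the genitive form *lagumuv* is /u/ (a rounded vowel), it takes -o, giving *lagumuvo*.

lagumuvo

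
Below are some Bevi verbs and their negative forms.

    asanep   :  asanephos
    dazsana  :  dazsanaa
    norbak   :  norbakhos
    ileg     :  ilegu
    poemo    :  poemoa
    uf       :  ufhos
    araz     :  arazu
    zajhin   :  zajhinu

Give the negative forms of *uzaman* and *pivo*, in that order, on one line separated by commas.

uzamanu, pivoa

The suffix is conditioned by the final sound: -hos when the stem ends in a voiceless consonant (*asanep*, *norbak*, *uf*); -u when the stem ends in a voiced consonant (*ileg*, *araz*, *zajhin*); -a when the stem ends in a vowel (*dazsana*, *poemo*).
*uzaman* — final sound /n/ (a voiced consonant) → -u → *uzamanu*.
*pivo* — final sound /o/ (a vowel) → -a → *pivoa*.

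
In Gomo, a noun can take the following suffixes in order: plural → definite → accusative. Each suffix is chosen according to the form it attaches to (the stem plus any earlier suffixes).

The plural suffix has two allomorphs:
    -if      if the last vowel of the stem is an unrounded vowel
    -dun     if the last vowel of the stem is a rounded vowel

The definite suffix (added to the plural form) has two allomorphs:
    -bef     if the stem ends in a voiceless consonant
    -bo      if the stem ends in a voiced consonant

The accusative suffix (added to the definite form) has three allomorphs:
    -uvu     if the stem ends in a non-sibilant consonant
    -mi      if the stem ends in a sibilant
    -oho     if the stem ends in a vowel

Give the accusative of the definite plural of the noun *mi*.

The last vowel of *mi* is /i/, which is an unrounded vowel, so the plural suffix is -if, giving *miif*.
The final consonant of the plural form *miif* is /f/, which is voiceless, so the definite suffix is -bef, giving *miifbef*.
The definite form *miifbef*: final sound = /f/, a non-sibilant consonant → -uvu → *miifbefuvu*.

miifbefuvu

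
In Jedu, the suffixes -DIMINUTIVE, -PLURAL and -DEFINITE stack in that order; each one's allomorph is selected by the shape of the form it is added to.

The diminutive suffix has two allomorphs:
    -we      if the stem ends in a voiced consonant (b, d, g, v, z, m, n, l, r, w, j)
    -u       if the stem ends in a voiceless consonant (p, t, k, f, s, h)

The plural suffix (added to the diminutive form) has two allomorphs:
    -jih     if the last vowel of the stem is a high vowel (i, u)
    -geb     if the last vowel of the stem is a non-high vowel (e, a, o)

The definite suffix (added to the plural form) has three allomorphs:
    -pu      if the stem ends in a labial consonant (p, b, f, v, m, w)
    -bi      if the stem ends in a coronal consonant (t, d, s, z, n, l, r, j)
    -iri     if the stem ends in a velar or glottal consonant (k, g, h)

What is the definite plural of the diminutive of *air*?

The final consonant of *air* is /r/, which is voiced, so the diminutive suffix is -we, giving *airwe*.
Since the last vowel of the diminutive form *airwe* is /e/ (a non-high vowel), it takes -geb, giving *airwegeb*.
Since the final consonant of the plural form *airwegeb* is /b/ (labial), it takes -pu, giving *airwegebpu*.

airwegebpu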